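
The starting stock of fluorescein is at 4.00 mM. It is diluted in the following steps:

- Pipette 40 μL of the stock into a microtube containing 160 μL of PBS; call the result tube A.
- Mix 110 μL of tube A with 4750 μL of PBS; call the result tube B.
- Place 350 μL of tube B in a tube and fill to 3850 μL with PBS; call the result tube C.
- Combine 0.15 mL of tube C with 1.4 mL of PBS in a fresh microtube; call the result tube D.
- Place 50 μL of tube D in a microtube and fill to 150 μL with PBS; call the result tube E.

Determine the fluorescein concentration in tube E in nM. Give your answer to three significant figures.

53.1 nM

Step 1: 40 μL + 160 μL = 200 μL total → factor 200/40 = 5
Step 2: 110 μL + 4750 μL = 4860 μL total → factor 4860/110 = 44.182
Step 3: 350 μL brought to 3850 μL → factor 3850/350 = 11
Step 4: 0.15 mL + 1.4 mL = 1.55 mL total → factor 1.55/0.15 = 10.333
Step 5: 50 μL brought to 150 μL → factor 150/50 = 3
Overall dilution factor = 5 × 44.182 × 11 × 10.333 × 3 = 75330
Final = 4.00 mM / 75330 = 5.310 × 10^-5 mM = 53.1 nM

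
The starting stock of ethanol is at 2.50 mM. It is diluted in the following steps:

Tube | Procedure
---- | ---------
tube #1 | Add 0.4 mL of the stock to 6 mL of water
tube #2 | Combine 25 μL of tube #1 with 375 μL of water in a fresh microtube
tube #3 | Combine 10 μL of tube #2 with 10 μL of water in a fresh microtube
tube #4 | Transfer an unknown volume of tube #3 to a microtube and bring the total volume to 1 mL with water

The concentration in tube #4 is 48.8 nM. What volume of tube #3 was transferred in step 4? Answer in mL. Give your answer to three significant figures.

0.00999 mL

Step 1: 0.4 mL + 6 mL = 6.4 mL total → factor 6.4/0.4 = 16
Step 2: 25 μL + 375 μL = 400 μL total → factor 400/25 = 16
Step 3: 10 μL + 10 μL = 20 μL total → factor 20/10 = 2
Step 4: v brought to 1 mL → factor = 1 mL/v
Product of known-step factors = 512
Overall factor = 2.50 mM / (48.8 nM) = 51230
Step-4 factor = 51230 / 512 = 100.06
v = 1 mL / 100.06 = 0.00999 mL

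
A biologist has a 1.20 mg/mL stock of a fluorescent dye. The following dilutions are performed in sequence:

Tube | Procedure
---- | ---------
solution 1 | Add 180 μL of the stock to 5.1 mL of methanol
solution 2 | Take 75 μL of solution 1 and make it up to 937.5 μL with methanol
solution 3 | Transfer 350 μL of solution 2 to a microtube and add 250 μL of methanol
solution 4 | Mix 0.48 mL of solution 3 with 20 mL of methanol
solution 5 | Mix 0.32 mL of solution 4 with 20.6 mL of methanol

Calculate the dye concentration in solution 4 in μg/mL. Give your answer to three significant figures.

0.0447 μg/mL

Step 1: 180 μL + 5.1 mL = 5280 μL total → factor 5280/180 = 29.333
Step 2: 75 μL brought to 937.5 μL → factor 937.5/75 = 12.5
Step 3: 350 μL + 250 μL = 600 μL total → factor 600/350 = 1.7143
Step 4: 0.48 mL + 20 mL = 20.48 mL total → factor 20.48/0.48 = 42.667
Dilution factor through solution 4 = 29.333 × 12.5 × 1.7143 × 42.667 = 26819
[solution 4] = 1.20 mg/mL / 26819 = 4.474 × 10^-5 mg/mL = 0.0447 μg/mL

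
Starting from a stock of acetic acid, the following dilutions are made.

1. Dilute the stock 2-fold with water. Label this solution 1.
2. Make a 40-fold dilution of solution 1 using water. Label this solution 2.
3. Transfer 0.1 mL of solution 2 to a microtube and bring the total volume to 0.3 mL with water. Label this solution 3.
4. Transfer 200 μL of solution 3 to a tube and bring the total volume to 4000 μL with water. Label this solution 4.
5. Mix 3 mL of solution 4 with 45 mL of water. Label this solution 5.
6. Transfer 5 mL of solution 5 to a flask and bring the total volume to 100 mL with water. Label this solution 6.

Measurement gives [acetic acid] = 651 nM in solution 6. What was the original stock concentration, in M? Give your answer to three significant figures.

Step 1: 2-fold → factor 2
Step 2: 40-fold → factor 40
Step 3: 0.1 mL brought to 0.3 mL → factor 0.3/0.1 = 3
Step 4: 200 μL brought to 4000 μL → factor 4000/200 = 20
Step 5: 3 mL + 45 mL = 48 mL total → factor 48/3 = 16
Step 6: 5 mL brought to 100 mL → factor 100/5 = 20
Overall dilution factor = 2 × 40 × 3 × 20 × 16 × 20 = 1.536 × 10^6
Stock = 651 nM × 1.536 × 10^6 = 9.999 × 10^8 nM = 1.00 M

1.00 M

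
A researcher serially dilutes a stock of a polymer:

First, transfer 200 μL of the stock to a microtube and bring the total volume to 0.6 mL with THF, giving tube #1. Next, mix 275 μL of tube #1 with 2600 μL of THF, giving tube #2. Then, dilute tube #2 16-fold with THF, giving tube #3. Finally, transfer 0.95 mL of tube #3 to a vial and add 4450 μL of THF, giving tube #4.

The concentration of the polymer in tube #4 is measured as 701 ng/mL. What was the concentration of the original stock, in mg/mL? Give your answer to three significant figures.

Step 1: 200 μL brought to 0.6 mL → factor 600/200 = 3
Step 2: 275 μL + 2600 μL = 2875 μL total → factor 2875/275 = 10.455
Step 3: 16-fold → factor 16
Step 4: 0.95 mL + 4450 μL = 5.4 mL total → factor 5.4/0.95 = 5.6842
Overall dilution factor = 3 × 10.455 × 16 × 5.6842 = 2852.4
Stock = 701 ng/mL × 2852.4 = 2.000 × 10^6 ng/mL = 2.00 mg/mL

2.00 mg/mL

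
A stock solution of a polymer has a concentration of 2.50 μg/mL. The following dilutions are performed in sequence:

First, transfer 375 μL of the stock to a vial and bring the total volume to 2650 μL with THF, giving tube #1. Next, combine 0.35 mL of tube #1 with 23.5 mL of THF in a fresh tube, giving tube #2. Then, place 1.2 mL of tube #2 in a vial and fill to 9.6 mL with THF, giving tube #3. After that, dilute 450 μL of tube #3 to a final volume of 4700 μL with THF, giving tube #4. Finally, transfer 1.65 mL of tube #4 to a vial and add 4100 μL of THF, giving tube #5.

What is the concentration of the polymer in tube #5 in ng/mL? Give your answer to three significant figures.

0.0178 ng/mL

Step 1: 375 μL brought to 2650 μL → factor 2650/375 = 7.0667
Step 2: 0.35 mL + 23.5 mL = 23.85 mL total → factor 23.85/0.35 = 68.143
Step 3: 1.2 mL brought to 9.6 mL → factor 9.6/1.2 = 8
Step 4: 450 μL brought to 4700 μL → factor 4700/450 = 10.444
Step 5: 1.65 mL + 4100 μL = 5.75 mL total → factor 5.75/1.65 = 3.4848
Overall dilution factor = 7.0667 × 68.143 × 8 × 10.444 × 3.4848 = 1.4021 × 10^5
Final = 2.50 μg/mL / 1.4021 × 10^5 = 1.783 × 10^-5 μg/mL = 0.0178 ng/mL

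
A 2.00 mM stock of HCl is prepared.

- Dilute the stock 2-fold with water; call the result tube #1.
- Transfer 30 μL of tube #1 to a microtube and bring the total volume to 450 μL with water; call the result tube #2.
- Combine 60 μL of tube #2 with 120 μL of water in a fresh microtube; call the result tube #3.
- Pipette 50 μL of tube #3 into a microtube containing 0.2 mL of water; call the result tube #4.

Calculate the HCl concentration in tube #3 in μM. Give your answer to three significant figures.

22.2 μM

Step 1: 2-fold → factor 2
Step 2: 30 μL brought to 450 μL → factor 450/30 = 15
Step 3: 60 μL + 120 μL = 180 μL total → factor 180/60 = 3
Dilution factor through tube #3 = 2 × 15 × 3 = 90
[tube #3] = 2.00 mM / 90 = 0.02222 mM = 22.2 μM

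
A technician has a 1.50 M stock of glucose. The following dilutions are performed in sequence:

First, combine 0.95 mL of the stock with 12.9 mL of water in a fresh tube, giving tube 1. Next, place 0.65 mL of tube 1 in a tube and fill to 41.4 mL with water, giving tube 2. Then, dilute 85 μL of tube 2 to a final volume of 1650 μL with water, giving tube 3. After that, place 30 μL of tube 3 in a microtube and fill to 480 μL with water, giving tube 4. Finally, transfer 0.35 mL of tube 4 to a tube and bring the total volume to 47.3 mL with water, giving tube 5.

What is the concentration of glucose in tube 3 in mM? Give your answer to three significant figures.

Step 1: 0.95 mL + 12.9 mL = 13.85 mL total → factor 13.85/0.95 = 14.579
Step 2: 0.65 mL brought to 41.4 mL → factor 41.4/0.65 = 63.692
Step 3: 85 μL brought to 1650 μL → factor 1650/85 = 19.412
Dilution factor through tube 3 = 14.579 × 63.692 × 19.412 = 18025
[tube 3] = 1.50 M / 18025 = 8.322 × 10^-5 M = 0.0832 mM

0.0832 mM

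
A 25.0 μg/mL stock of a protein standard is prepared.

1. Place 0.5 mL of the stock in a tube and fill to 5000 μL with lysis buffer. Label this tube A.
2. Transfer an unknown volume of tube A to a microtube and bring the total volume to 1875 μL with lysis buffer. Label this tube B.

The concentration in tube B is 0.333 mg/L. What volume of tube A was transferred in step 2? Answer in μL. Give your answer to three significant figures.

Step 1: 0.5 mL brought to 5000 μL → factor 5/0.5 = 10
Step 2: v brought to 1875 μL → factor = 1875 μL/v
Product of known-step factors = 10
Overall factor = 25.0 μg/mL / (0.333 mg/L) = 75.075
Step-2 factor = 75.075 / 10 = 7.5075
v = 1875 μL / 7.5075 = 250 μL

250 μL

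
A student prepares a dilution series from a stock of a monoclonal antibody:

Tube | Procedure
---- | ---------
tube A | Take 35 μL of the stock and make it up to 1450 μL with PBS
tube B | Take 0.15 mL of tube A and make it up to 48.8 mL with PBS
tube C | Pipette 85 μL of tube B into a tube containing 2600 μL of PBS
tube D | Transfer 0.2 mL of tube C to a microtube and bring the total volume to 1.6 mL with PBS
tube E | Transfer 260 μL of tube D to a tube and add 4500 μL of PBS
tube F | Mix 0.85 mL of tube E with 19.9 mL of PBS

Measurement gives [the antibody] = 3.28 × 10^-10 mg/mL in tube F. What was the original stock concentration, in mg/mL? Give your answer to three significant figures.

0.499 mg/mL

Step 1: 35 μL brought to 1450 μL → factor 1450/35 = 41.429
Step 2: 0.15 mL brought to 48.8 mL → factor 48.8/0.15 = 325.33
Step 3: 85 μL + 2600 μL = 2685 μL total → factor 2685/85 = 31.588
Step 4: 0.2 mL brought to 1.6 mL → factor 1.6/0.2 = 8
Step 5: 260 μL + 4500 μL = 4760 μL total → factor 4760/260 = 18.308
Step 6: 0.85 mL + 19.9 mL = 20.75 mL total → factor 20.75/0.85 = 24.412
Overall dilution factor = 41.429 × 325.33 × 31.588 × 8 × 18.308 × 24.412 = 1.5222 × 10^9
Stock = 3.28 × 10^-10 mg/mL × 1.5222 × 10^9 = 0.499 mg/mL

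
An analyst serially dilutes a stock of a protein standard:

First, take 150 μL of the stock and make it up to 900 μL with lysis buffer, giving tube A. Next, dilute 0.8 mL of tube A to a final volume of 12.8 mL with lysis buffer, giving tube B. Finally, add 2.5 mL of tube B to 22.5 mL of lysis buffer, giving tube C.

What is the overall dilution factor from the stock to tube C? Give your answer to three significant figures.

960

Step 1: 150 μL brought to 900 μL → factor 900/150 = 6
Step 2: 0.8 mL brought to 12.8 mL → factor 12.8/0.8 = 16
Step 3: 2.5 mL + 22.5 mL = 25 mL total → factor 25/2.5 = 10
Overall dilution factor = 6 × 16 × 10 = 960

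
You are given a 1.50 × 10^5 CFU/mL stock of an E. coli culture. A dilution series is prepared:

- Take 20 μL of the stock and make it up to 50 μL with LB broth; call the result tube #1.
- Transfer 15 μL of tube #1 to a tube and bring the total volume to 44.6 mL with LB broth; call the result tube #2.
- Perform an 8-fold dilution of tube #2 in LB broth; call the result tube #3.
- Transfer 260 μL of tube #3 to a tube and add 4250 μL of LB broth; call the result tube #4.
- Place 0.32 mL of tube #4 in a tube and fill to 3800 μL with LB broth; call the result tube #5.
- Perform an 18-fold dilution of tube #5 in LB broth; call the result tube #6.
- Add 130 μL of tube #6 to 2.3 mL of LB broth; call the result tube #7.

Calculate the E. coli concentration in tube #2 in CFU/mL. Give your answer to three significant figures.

20.2 CFU/mL

Step 1: 20 μL brought to 50 μL → factor 50/20 = 2.5
Step 2: 15 μL brought to 44.6 mL → factor 44600/15 = 2973.3
Dilution factor through tube #2 = 2.5 × 2973.3 = 7433.3
[tube #2] = 1.50 × 10^5 CFU/mL / 7433.3 = 20.2 CFU/mL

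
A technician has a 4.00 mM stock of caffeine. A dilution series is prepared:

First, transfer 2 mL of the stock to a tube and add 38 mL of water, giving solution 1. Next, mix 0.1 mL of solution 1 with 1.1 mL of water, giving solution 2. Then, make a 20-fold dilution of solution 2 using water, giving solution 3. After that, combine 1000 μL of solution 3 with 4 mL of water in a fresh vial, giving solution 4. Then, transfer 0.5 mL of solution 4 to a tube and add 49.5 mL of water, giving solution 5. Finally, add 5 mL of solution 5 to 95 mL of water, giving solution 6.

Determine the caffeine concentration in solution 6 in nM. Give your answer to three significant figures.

0.0833 nM

Step 1: 2 mL + 38 mL = 40 mL total → factor 40/2 = 20
Step 2: 0.1 mL + 1.1 mL = 1.2 mL total → factor 1.2/0.1 = 12
Step 3: 20-fold → factor 20
Step 4: 1000 μL + 4 mL = 5000 μL total → factor 5000/1000 = 5
Step 5: 0.5 mL + 49.5 mL = 50 mL total → factor 50/0.5 = 100
Step 6: 5 mL + 95 mL = 100 mL total → factor 100/5 = 20
Overall dilution factor = 20 × 12 × 20 × 5 × 100 × 20 = 4.8 × 10^7
Final = 4.00 mM / 4.8 × 10^7 = 8.333 × 10^-8 mM = 0.0833 nM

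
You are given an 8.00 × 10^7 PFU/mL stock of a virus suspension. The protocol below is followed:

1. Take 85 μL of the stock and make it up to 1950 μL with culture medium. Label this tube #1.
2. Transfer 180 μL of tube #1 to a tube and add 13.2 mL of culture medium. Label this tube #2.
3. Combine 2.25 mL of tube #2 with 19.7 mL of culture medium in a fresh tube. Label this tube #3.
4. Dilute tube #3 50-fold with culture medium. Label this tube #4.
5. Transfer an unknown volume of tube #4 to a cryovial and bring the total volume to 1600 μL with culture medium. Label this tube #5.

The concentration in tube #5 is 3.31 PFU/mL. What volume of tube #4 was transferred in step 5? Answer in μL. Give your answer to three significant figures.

Step 1: 85 μL brought to 1950 μL → factor 1950/85 = 22.941
Step 2: 180 μL + 13.2 mL = 13380 μL total → factor 13380/180 = 74.333
Step 3: 2.25 mL + 19.7 mL = 21.95 mL total → factor 21.95/2.25 = 9.7556
Step 4: 50-fold → factor 50
Step 5: v brought to 1600 μL → factor = 1600 μL/v
Product of known-step factors = 8.318 × 10^5
Overall factor = 8.00 × 10^7 PFU/mL / (3.31 PFU/mL) = 2.4169 × 10^7
Step-5 factor = 2.4169 × 10^7 / 8.318 × 10^5 = 29.056
v = 1600 μL / 29.056 = 55.1 μL

55.1 μL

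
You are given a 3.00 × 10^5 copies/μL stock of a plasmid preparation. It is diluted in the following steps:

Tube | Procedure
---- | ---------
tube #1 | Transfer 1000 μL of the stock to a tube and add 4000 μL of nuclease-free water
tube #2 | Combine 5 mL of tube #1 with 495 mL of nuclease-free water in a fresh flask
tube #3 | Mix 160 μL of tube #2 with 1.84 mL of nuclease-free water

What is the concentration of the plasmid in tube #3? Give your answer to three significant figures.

Step 1: 1000 μL + 4000 μL = 5000 μL total → factor 5000/1000 = 5
Step 2: 5 mL + 495 mL = 500 mL total → factor 500/5 = 100
Step 3: 160 μL + 1.84 mL = 2000 μL total → factor 2000/160 = 12.5
Overall dilution factor = 5 × 100 × 12.5 = 6250
Final = 3.00 × 10^5 copies/μL / 6250 = 48.0 copies/μL

48.0 copies/μL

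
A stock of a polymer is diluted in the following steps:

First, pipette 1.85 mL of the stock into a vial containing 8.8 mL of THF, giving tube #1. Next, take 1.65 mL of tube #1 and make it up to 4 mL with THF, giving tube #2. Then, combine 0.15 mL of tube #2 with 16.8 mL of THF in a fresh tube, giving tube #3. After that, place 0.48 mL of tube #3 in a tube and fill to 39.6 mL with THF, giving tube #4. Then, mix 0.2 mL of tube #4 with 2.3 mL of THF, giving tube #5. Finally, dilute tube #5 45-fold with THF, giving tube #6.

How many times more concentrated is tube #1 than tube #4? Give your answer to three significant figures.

Step 1: 1.85 mL + 8.8 mL = 10.65 mL total → factor 10.65/1.85 = 5.7568
Step 2: 1.65 mL brought to 4 mL → factor 4/1.65 = 2.4242
Step 3: 0.15 mL + 16.8 mL = 16.95 mL total → factor 16.95/0.15 = 113
Step 4: 0.48 mL brought to 39.6 mL → factor 39.6/0.48 = 82.5
Dilution factor to tube #1 = 5.7568; to tube #4 = 1.301 × 10^5
[tube #1]/[tube #4] = (factor to tube #4)/(factor to tube #1) = 1.301 × 10^5/5.7568 = 2.26 × 10^4

2.26 × 10^4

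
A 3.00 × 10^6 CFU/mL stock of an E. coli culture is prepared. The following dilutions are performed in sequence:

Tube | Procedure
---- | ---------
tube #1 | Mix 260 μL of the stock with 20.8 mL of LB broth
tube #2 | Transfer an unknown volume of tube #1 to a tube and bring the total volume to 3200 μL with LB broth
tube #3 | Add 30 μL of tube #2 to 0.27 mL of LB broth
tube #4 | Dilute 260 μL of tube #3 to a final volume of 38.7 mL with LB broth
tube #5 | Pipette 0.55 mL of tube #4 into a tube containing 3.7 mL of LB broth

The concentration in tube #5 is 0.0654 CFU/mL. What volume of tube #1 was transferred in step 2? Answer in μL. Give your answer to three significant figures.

65.0 μL

Step 1: 260 μL + 20.8 mL = 21060 μL total → factor 21060/260 = 81
Step 2: v brought to 3200 μL → factor = 3200 μL/v
Step 3: 30 μL + 0.27 mL = 300 μL total → factor 300/30 = 10
Step 4: 260 μL brought to 38.7 mL → factor 38700/260 = 148.85
Step 5: 0.55 mL + 3.7 mL = 4.25 mL total → factor 4.25/0.55 = 7.7273
Product of known-step factors = 9.3164 × 10^5
Overall factor = 3.00 × 10^6 CFU/mL / (0.0654 CFU/mL) = 4.5872 × 10^7
Step-2 factor = 4.5872 × 10^7 / 9.3164 × 10^5 = 49.237
v = 3200 μL / 49.237 = 65.0 μL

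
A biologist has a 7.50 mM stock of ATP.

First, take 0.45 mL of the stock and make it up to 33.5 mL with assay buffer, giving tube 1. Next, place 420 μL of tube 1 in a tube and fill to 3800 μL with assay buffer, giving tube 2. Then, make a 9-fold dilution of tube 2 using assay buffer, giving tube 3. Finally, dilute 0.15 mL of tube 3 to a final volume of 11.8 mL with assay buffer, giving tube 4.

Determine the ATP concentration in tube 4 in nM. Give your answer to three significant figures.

Step 1: 0.45 mL brought to 33.5 mL → factor 33.5/0.45 = 74.444
Step 2: 420 μL brought to 3800 μL → factor 3800/420 = 9.0476
Step 3: 9-fold → factor 9
Step 4: 0.15 mL brought to 11.8 mL → factor 11.8/0.15 = 78.667
Overall dilution factor = 74.444 × 9.0476 × 9 × 78.667 = 4.7687 × 10^5
Final = 7.50 mM / 4.7687 × 10^5 = 1.573 × 10^-5 mM = 15.7 nM

15.7 nM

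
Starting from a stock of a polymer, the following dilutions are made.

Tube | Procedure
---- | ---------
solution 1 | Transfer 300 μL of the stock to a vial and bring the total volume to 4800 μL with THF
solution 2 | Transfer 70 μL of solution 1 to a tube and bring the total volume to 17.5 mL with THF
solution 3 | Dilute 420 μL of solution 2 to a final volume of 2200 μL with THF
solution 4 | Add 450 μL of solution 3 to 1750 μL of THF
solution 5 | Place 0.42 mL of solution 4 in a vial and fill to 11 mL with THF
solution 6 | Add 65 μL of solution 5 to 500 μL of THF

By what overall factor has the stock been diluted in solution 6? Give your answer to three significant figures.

2.33 × 10^7

Step 1: 300 μL brought to 4800 μL → factor 4800/300 = 16
Step 2: 70 μL brought to 17.5 mL → factor 17500/70 = 250
Step 3: 420 μL brought to 2200 μL → factor 2200/420 = 5.2381
Step 4: 450 μL + 1750 μL = 2200 μL total → factor 2200/450 = 4.8889
Step 5: 0.42 mL brought to 11 mL → factor 11/0.42 = 26.19
Step 6: 65 μL + 500 μL = 565 μL total → factor 565/65 = 8.6923
Overall dilution factor = 16 × 250 × 5.2381 × 4.8889 × 26.19 × 8.6923 = 2.332 × 10^7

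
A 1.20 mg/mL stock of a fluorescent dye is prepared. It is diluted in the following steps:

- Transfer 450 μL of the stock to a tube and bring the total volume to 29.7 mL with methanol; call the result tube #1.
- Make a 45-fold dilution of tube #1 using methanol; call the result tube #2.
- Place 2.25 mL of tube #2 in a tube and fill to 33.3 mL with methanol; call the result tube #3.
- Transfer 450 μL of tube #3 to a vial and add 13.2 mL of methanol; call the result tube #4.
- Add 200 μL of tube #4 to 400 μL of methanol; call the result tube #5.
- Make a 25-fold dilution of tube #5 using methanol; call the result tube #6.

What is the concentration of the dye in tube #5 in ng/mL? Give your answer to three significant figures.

0.300 ng/mL

Step 1: 450 μL brought to 29.7 mL → factor 29700/450 = 66
Step 2: 45-fold → factor 45
Step 3: 2.25 mL brought to 33.3 mL → factor 33.3/2.25 = 14.8
Step 4: 450 μL + 13.2 mL = 13650 μL total → factor 13650/450 = 30.333
Step 5: 200 μL + 400 μL = 600 μL total → factor 600/200 = 3
Dilution factor through tube #5 = 66 × 45 × 14.8 × 30.333 × 3 = 4 × 10^6
[tube #5] = 1.20 mg/mL / 4 × 10^6 = 3.000 × 10^-7 mg/mL = 0.300 ng/mL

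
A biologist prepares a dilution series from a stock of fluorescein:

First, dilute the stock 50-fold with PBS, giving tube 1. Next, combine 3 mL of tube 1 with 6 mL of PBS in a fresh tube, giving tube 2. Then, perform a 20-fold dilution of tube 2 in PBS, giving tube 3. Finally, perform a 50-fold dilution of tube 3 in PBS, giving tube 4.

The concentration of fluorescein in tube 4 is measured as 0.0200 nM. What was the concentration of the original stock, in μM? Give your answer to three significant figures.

3.00 μM

Step 1: 50-fold → factor 50
Step 2: 3 mL + 6 mL = 9 mL total → factor 9/3 = 3
Step 3: 20-fold → factor 20
Step 4: 50-fold → factor 50
Overall dilution factor = 50 × 3 × 20 × 50 = 1.5 × 10^5
Stock = 0.0200 nM × 1.5 × 10^5 = 3000 nM = 3.00 μM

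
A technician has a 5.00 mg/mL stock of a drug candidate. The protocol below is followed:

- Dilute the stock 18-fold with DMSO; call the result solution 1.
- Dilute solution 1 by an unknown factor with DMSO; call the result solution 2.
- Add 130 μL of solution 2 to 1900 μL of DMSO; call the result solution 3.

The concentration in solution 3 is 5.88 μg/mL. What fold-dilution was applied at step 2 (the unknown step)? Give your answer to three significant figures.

Step 1: 18-fold → factor 18
Step 2: unknown factor x
Step 3: 130 μL + 1900 μL = 2030 μL total → factor 2030/130 = 15.615
Product of known-step factors = 281.08
Overall factor = 5.00 mg/mL / (5.88 μg/mL) = 850.34
x = 850.34 / 281.08 = 3.03

3.03-fold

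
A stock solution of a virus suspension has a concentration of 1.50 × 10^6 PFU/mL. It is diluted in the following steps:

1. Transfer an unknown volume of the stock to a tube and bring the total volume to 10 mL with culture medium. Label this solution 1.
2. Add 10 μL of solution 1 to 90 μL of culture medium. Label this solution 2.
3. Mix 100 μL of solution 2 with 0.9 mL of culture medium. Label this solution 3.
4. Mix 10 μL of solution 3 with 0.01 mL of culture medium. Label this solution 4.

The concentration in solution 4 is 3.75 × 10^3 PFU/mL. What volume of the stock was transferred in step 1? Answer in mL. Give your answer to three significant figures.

Step 1: v brought to 10 mL → factor = 10 mL/v
Step 2: 10 μL + 90 μL = 100 μL total → factor 100/10 = 10
Step 3: 100 μL + 0.9 mL = 1000 μL total → factor 1000/100 = 10
Step 4: 10 μL + 0.01 mL = 20 μL total → factor 20/10 = 2
Product of known-step factors = 200
Overall factor = 1.50 × 10^6 PFU/mL / (3.75 × 10^3 PFU/mL) = 400
Step-1 factor = 400 / 200 = 2
v = 10 mL / 2 = 5.00 mL

5.00 mL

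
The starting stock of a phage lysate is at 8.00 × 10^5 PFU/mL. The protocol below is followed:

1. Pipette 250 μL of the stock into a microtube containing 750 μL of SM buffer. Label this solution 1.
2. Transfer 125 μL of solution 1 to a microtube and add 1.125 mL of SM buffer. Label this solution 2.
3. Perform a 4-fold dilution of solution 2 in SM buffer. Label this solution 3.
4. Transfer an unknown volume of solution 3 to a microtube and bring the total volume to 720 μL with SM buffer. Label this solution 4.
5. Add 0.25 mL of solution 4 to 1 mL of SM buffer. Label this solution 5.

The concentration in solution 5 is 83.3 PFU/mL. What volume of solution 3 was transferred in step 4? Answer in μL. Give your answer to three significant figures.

Step 1: 250 μL + 750 μL = 1000 μL total → factor 1000/250 = 4
Step 2: 125 μL + 1.125 mL = 1250 μL total → factor 1250/125 = 10
Step 3: 4-fold → factor 4
Step 4: v brought to 720 μL → factor = 720 μL/v
Step 5: 0.25 mL + 1 mL = 1.25 mL total → factor 1.25/0.25 = 5
Product of known-step factors = 800
Overall factor = 8.00 × 10^5 PFU/mL / (83.3 PFU/mL) = 9603.8
Step-4 factor = 9603.8 / 800 = 12.005
v = 720 μL / 12.005 = 60.0 μL

60.0 μL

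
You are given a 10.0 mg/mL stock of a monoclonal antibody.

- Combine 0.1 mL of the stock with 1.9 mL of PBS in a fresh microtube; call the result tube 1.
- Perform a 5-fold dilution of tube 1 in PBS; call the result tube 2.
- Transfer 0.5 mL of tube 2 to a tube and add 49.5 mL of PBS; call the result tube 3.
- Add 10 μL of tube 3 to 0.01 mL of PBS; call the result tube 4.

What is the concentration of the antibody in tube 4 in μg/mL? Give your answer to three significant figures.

Step 1: 0.1 mL + 1.9 mL = 2 mL total → factor 2/0.1 = 20
Step 2: 5-fold → factor 5
Step 3: 0.5 mL + 49.5 mL = 50 mL total → factor 50/0.5 = 100
Step 4: 10 μL + 0.01 mL = 20 μL total → factor 20/10 = 2
Overall dilution factor = 20 × 5 × 100 × 2 = 20000
Final = 10.0 mg/mL / 20000 = 0.0005000 mg/mL = 0.500 μg/mL

0.500 μg/mL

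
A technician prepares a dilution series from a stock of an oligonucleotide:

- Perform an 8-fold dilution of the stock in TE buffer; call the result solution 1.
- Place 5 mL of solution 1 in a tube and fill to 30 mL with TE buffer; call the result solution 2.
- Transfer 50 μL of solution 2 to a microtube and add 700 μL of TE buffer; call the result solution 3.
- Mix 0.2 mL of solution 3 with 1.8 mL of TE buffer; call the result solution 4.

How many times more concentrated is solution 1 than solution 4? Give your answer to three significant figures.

Step 1: 8-fold → factor 8
Step 2: 5 mL brought to 30 mL → factor 30/5 = 6
Step 3: 50 μL + 700 μL = 750 μL total → factor 750/50 = 15
Step 4: 0.2 mL + 1.8 mL = 2 mL total → factor 2/0.2 = 10
Dilution factor to solution 1 = 8; to solution 4 = 7200
[solution 1]/[solution 4] = (factor to solution 4)/(factor to solution 1) = 7200/8 = 900

900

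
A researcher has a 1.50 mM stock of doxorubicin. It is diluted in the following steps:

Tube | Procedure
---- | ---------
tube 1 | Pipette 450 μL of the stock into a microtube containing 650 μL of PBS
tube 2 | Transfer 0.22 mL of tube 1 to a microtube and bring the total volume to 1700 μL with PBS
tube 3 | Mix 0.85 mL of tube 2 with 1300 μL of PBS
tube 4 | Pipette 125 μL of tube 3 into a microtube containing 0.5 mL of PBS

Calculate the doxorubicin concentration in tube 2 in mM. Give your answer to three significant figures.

Step 1: 450 μL + 650 μL = 1100 μL total → factor 1100/450 = 2.4444
Step 2: 0.22 mL brought to 1700 μL → factor 1.7/0.22 = 7.7273
Dilution factor through tube 2 = 2.4444 × 7.7273 = 18.889
[tube 2] = 1.50 mM / 18.889 = 0.0794 mM

0.0794 mM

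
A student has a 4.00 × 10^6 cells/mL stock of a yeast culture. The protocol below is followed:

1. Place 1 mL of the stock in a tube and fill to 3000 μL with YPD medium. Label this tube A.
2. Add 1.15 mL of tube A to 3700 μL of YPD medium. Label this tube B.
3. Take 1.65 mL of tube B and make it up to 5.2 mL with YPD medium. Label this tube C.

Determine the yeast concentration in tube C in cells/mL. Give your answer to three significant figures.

Step 1: 1 mL brought to 3000 μL → factor 3/1 = 3
Step 2: 1.15 mL + 3700 μL = 4.85 mL total → factor 4.85/1.15 = 4.2174
Step 3: 1.65 mL brought to 5.2 mL → factor 5.2/1.65 = 3.1515
Overall dilution factor = 3 × 4.2174 × 3.1515 = 39.874
Final = 4.00 × 10^6 cells/mL / 39.874 = 1.00 × 10^5 cells/mL

1.00 × 10^5 cells/mL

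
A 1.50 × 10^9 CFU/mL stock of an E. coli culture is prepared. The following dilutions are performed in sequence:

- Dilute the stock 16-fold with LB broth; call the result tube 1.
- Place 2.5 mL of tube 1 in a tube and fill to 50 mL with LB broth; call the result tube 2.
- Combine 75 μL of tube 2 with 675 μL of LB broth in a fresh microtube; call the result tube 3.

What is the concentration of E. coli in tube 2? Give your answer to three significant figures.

Step 1: 16-fold → factor 16
Step 2: 2.5 mL brought to 50 mL → factor 50/2.5 = 20
Dilution factor through tube 2 = 16 × 20 = 320
[tube 2] = 1.50 × 10^9 CFU/mL / 320 = 4.69 × 10^6 CFU/mL

4.69 × 10^6 CFU/mL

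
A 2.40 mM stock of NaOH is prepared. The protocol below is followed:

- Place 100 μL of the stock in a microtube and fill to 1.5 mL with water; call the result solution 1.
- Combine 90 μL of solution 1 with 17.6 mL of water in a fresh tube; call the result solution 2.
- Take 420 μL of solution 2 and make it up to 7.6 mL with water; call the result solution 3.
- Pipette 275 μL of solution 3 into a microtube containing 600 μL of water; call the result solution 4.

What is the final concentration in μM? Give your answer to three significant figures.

Step 1: 100 μL brought to 1.5 mL → factor 1500/100 = 15
Step 2: 90 μL + 17.6 mL = 17690 μL total → factor 17690/90 = 196.56
Step 3: 420 μL brought to 7.6 mL → factor 7600/420 = 18.095
Step 4: 275 μL + 600 μL = 875 μL total → factor 875/275 = 3.1818
Overall dilution factor = 15 × 196.56 × 18.095 × 3.1818 = 1.6975 × 10^5
Final = 2.40 mM / 1.6975 × 10^5 = 1.414 × 10^-5 mM = 0.0141 μM

0.0141 μM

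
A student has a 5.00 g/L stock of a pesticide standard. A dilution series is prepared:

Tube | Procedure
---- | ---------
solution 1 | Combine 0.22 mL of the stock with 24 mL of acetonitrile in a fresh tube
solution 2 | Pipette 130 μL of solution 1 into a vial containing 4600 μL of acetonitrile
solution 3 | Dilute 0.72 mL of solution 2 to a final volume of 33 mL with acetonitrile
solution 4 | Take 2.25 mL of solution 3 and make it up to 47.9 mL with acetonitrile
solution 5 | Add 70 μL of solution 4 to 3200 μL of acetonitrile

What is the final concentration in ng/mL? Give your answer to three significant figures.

Step 1: 0.22 mL + 24 mL = 24.22 mL total → factor 24.22/0.22 = 110.09
Step 2: 130 μL + 4600 μL = 4730 μL total → factor 4730/130 = 36.385
Step 3: 0.72 mL brought to 33 mL → factor 33/0.72 = 45.833
Step 4: 2.25 mL brought to 47.9 mL → factor 47.9/2.25 = 21.289
Step 5: 70 μL + 3200 μL = 3270 μL total → factor 3270/70 = 46.714
Overall dilution factor = 110.09 × 36.385 × 45.833 × 21.289 × 46.714 = 1.8258 × 10^8
Final = 5.00 g/L / 1.8258 × 10^8 = 2.739 × 10^-8 g/L = 0.0274 ng/mL

0.0274 ng/mL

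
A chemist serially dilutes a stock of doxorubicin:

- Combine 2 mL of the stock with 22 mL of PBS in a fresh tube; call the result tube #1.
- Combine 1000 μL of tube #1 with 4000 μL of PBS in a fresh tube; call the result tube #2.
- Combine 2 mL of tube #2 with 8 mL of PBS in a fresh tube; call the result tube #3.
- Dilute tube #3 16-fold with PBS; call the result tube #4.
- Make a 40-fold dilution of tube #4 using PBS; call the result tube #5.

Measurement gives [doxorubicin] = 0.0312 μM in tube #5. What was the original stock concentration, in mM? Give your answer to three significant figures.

5.99 mM

Step 1: 2 mL + 22 mL = 24 mL total → factor 24/2 = 12
Step 2: 1000 μL + 4000 μL = 5000 μL total → factor 5000/1000 = 5
Step 3: 2 mL + 8 mL = 10 mL total → factor 10/2 = 5
Step 4: 16-fold → factor 16
Step 5: 40-fold → factor 40
Overall dilution factor = 12 × 5 × 5 × 16 × 40 = 1.92 × 10^5
Stock = 0.0312 μM × 1.92 × 10^5 = 5990 μM = 5.99 mM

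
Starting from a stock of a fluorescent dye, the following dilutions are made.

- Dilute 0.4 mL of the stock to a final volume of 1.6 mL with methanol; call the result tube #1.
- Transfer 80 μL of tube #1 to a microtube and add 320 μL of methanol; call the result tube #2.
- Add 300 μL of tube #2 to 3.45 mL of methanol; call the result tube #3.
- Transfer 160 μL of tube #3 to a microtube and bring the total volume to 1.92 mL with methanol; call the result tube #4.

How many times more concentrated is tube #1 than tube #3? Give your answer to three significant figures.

Step 1: 0.4 mL brought to 1.6 mL → factor 1.6/0.4 = 4
Step 2: 80 μL + 320 μL = 400 μL total → factor 400/80 = 5
Step 3: 300 μL + 3.45 mL = 3750 μL total → factor 3750/300 = 12.5
Dilution factor to tube #1 = 4; to tube #3 = 250
[tube #1]/[tube #3] = (factor to tube #3)/(factor to tube #1) = 250/4 = 62.5

62.5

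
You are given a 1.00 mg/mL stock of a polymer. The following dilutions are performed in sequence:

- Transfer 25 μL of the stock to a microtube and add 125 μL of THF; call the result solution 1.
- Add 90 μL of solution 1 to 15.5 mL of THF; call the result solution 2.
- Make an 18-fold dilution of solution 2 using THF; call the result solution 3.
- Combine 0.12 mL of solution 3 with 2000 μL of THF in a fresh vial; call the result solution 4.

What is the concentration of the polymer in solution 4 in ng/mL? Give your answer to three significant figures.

3.03 ng/mL

Step 1: 25 μL + 125 μL = 150 μL total → factor 150/25 = 6
Step 2: 90 μL + 15.5 mL = 15590 μL total → factor 15590/90 = 173.22
Step 3: 18-fold → factor 18
Step 4: 0.12 mL + 2000 μL = 2.12 mL total → factor 2.12/0.12 = 17.667
Overall dilution factor = 6 × 173.22 × 18 × 17.667 = 3.3051 × 10^5
Final = 1.00 mg/mL / 3.3051 × 10^5 = 3.026 × 10^-6 mg/mL = 3.03 ng/mL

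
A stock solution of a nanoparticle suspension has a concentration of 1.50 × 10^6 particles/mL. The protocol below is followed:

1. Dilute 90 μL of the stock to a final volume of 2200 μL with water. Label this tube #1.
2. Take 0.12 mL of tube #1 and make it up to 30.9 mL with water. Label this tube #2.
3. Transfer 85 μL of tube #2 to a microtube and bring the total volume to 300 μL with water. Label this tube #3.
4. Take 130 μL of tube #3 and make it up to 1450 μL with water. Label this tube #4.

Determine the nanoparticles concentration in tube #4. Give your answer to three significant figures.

Step 1: 90 μL brought to 2200 μL → factor 2200/90 = 24.444
Step 2: 0.12 mL brought to 30.9 mL → factor 30.9/0.12 = 257.5
Step 3: 85 μL brought to 300 μL → factor 300/85 = 3.5294
Step 4: 130 μL brought to 1450 μL → factor 1450/130 = 11.154
Overall dilution factor = 24.444 × 257.5 × 3.5294 × 11.154 = 2.4779 × 10^5
Final = 1.50 × 10^6 particles/mL / 2.4779 × 10^5 = 6.05 particles/mL

6.05 particles/mL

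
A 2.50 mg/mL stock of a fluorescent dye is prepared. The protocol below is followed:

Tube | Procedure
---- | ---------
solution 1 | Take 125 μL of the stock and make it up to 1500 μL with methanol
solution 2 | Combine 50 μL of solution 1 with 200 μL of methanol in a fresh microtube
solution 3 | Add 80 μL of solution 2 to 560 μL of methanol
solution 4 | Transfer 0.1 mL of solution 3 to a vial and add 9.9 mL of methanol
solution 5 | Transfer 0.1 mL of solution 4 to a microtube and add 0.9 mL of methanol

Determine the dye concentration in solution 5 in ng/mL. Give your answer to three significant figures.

5.21 ng/mL

Step 1: 125 μL brought to 1500 μL → factor 1500/125 = 12
Step 2: 50 μL + 200 μL = 250 μL total → factor 250/50 = 5
Step 3: 80 μL + 560 μL = 640 μL total → factor 640/80 = 8
Step 4: 0.1 mL + 9.9 mL = 10 mL total → factor 10/0.1 = 100
Step 5: 0.1 mL + 0.9 mL = 1 mL total → factor 1/0.1 = 10
Overall dilution factor = 12 × 5 × 8 × 100 × 10 = 4.8 × 10^5
Final = 2.50 mg/mL / 4.8 × 10^5 = 5.208 × 10^-6 mg/mL = 5.21 ng/mL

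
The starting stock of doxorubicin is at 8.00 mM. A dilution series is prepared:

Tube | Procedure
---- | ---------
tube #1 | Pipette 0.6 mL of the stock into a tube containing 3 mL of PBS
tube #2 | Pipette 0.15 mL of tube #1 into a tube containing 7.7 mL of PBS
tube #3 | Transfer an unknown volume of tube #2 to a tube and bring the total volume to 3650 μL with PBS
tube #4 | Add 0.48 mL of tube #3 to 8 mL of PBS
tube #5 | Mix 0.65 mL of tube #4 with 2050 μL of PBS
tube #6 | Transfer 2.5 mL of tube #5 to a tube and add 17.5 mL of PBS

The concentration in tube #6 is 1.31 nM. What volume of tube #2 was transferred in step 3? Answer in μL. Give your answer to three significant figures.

110 μL

Step 1: 0.6 mL + 3 mL = 3.6 mL total → factor 3.6/0.6 = 6
Step 2: 0.15 mL + 7.7 mL = 7.85 mL total → factor 7.85/0.15 = 52.333
Step 3: v brought to 3650 μL → factor = 3650 μL/v
Step 4: 0.48 mL + 8 mL = 8.48 mL total → factor 8.48/0.48 = 17.667
Step 5: 0.65 mL + 2050 μL = 2.7 mL total → factor 2.7/0.65 = 4.1538
Step 6: 2.5 mL + 17.5 mL = 20 mL total → factor 20/2.5 = 8
Product of known-step factors = 1.8434 × 10^5
Overall factor = 8.00 mM / (1.31 nM) = 6.1069 × 10^6
Step-3 factor = 6.1069 × 10^6 / 1.8434 × 10^5 = 33.128
v = 3650 μL / 33.128 = 110 μL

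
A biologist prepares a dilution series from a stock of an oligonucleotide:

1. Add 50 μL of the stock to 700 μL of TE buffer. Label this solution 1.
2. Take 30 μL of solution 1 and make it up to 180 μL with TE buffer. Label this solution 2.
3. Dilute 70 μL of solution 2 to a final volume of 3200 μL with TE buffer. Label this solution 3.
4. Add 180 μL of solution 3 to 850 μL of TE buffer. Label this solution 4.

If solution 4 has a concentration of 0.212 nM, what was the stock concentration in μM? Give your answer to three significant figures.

Step 1: 50 μL + 700 μL = 750 μL total → factor 750/50 = 15
Step 2: 30 μL brought to 180 μL → factor 180/30 = 6
Step 3: 70 μL brought to 3200 μL → factor 3200/70 = 45.714
Step 4: 180 μL + 850 μL = 1030 μL total → factor 1030/180 = 5.7222
Overall dilution factor = 15 × 6 × 45.714 × 5.7222 = 23543
Stock = 0.212 nM × 23543 = 4991 nM = 4.99 μM

4.99 μM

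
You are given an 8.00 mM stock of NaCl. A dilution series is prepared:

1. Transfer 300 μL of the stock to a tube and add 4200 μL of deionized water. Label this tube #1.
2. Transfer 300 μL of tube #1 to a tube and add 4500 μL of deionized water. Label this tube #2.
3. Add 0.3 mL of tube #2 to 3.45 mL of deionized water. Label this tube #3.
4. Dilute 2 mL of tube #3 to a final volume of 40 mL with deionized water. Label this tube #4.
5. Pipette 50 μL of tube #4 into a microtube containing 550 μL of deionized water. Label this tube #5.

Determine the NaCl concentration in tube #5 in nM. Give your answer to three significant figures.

Step 1: 300 μL + 4200 μL = 4500 μL total → factor 4500/300 = 15
Step 2: 300 μL + 4500 μL = 4800 μL total → factor 4800/300 = 16
Step 3: 0.3 mL + 3.45 mL = 3.75 mL total → factor 3.75/0.3 = 12.5
Step 4: 2 mL brought to 40 mL → factor 40/2 = 20
Step 5: 50 μL + 550 μL = 600 μL total → factor 600/50 = 12
Overall dilution factor = 15 × 16 × 12.5 × 20 × 12 = 7.2 × 10^5
Final = 8.00 mM / 7.2 × 10^5 = 1.111 × 10^-5 mM = 11.1 nM

11.1 nM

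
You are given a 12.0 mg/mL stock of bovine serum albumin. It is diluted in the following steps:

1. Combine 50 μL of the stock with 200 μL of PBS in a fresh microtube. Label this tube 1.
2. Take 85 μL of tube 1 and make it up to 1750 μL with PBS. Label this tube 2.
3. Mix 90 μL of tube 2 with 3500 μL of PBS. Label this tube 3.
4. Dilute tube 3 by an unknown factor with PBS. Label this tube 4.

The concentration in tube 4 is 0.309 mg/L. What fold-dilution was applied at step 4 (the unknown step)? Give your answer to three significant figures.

Step 1: 50 μL + 200 μL = 250 μL total → factor 250/50 = 5
Step 2: 85 μL brought to 1750 μL → factor 1750/85 = 20.588
Step 3: 90 μL + 3500 μL = 3590 μL total → factor 3590/90 = 39.889
Step 4: unknown factor x
Product of known-step factors = 4106.2
Overall factor = 12.0 mg/mL / (0.309 mg/L) = 38835
x = 38835 / 4106.2 = 9.46

9.46-fold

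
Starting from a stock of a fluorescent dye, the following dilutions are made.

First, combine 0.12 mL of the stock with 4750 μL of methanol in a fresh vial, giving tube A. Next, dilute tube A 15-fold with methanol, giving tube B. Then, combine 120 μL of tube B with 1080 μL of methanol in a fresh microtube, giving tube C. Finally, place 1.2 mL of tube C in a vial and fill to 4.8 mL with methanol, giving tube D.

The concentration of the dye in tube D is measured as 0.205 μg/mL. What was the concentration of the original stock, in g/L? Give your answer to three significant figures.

4.99 g/L

Step 1: 0.12 mL + 4750 μL = 4.87 mL total → factor 4.87/0.12 = 40.583
Step 2: 15-fold → factor 15
Step 3: 120 μL + 1080 μL = 1200 μL total → factor 1200/120 = 10
Step 4: 1.2 mL brought to 4.8 mL → factor 4.8/1.2 = 4
Overall dilution factor = 40.583 × 15 × 10 × 4 = 24350
Stock = 0.205 μg/mL × 24350 = 4992 μg/mL = 4.99 g/L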